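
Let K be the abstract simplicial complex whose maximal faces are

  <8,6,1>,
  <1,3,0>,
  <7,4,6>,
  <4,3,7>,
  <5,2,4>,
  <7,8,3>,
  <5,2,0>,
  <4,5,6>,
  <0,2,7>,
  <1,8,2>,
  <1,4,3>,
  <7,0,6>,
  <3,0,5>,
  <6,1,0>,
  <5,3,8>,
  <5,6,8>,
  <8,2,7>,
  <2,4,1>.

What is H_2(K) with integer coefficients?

H_2 ≅ Z.

K has 9 vertices, 27 edges, 18 triangles.
rank ∂_2 = 17, rank ∂_3 = 0 ⇒ b_2 = 18 − 17 − 0 = 1. So H_2 ≅ Z.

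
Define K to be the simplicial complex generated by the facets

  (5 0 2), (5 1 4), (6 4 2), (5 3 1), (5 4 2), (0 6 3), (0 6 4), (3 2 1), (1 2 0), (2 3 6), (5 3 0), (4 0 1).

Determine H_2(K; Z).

Take the total order 0 < 1 < 2 < 3 < 4 < 5 < 6 on the vertex set. Then K (dimension 2) consists of the simplices:

  0-simplices (7): [0], [1], [2], [3], [4], [5], [6]
  1-simplices (18): [0,1], [0,2], [0,3], [0,4], [0,5], [0,6], [1,2], [1,3], [1,4], [1,5], [2,3], [2,4], [2,5], [2,6], [3,5], [3,6], [4,5], [4,6]
  2-simplices (12): [0,1,2], [0,1,4], [0,2,5], [0,3,5], [0,3,6], [0,4,6], [1,2,3], [1,3,5], [1,4,5], [2,3,6], [2,4,5], [2,4,6]

giving chain groups C_0 ≅ Z^7, C_1 ≅ Z^18, C_2 ≅ Z^12.

Boundary ∂_1: C_1 → C_0 sends each edge [p,q] (with p < q) to q − p. For instance
  ∂[4,6] = [6] − [4].
The resulting 7×18 matrix has rank 6, and its Smith normal form has invariant factors (1,1,1,1,1,1).

∂_2: C_2 → C_1 sends each 2-simplex [p,q,r] to [q,r] − [p,r] + [p,q]. For instance
  ∂[2,3,6] = [3,6] − [2,6] + [2,3],
  ∂[0,3,6] = [3,6] − [0,6] + [0,3].
As a 18×12 matrix over Z this has rank 12, with invariant factors (1,1,1,1,1,1,1,1,1,1,1,2).

Reading off H_k = ker ∂_k / im ∂_{k+1}:

  H_2: rank ker ∂_2 − rank ∂_3 = (12 − 12) − 0 = 0, and there is no ∂_3, so H_2 = 0.

(K is a triangulation of the real projective plane RP^2.)

H_2 = 0.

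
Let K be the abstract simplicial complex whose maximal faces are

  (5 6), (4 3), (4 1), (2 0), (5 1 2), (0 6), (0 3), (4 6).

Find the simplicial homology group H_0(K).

H_0 = Z.

We work with the vertex ordering 0 < 1 < 2 < 3 < 4 < 5 < 6. The simplices of K, each written with vertices in increasing order, are:

  0-simplices (7): [0], [1], [2], [3], [4], [5], [6]
  1-simplices (10): [0,2], [0,3], [0,6], [1,2], [1,4], [1,5], [2,5], [3,4], [4,6], [5,6]
  2-simplices (1): [1,2,5]

Hence C_0 ≅ Z^7, C_1 ≅ Z^10, C_2 ≅ Z^1.

∂_1: C_1 → C_0 sends each edge [p,q] (with p < q) to q − p. For instance
  ∂[2,5] = [5] − [2].
The resulting 7×10 matrix has rank 6, and its Smith normal form has invariant factors (1,1,1,1,1,1).

∂_2: C_2 → C_1 maps a triangle to the signed sum of its edges. For instance
  ∂[1,2,5] = [2,5] − [1,5] + [1,2].
The 10×1 boundary matrix has rank 1 and Smith normal form diag(1).

Now H_k = ker ∂_k / im ∂_{k+1}, so:

  H_0: rank C_0 − rank ∂_1 = 7 − 6 = 1, and the invariant factors of ∂_1 are all 1, so H_0 = Z.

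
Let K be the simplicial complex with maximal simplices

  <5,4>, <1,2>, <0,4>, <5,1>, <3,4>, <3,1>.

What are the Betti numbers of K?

b_0 = 1, b_1 = 1.

Take the total order 0 < 1 < 2 < 3 < 4 < 5 on the vertex set. Then K (dimension 1) consists of the simplices:

  0-simplices (6): [0], [1], [2], [3], [4], [5]
  1-simplices (6): [0,4], [1,2], [1,3], [1,5], [3,4], [4,5]

giving chain groups C_0 ≅ Z^6, C_1 ≅ Z^6.

Boundary ∂_1: C_1 → C_0 maps an edge to its endpoints' difference, ∂[p,q] = q − p. For instance
  ∂[0,4] = [4] − [0].
The resulting 6×6 matrix has rank 5, and its Smith normal form has invariant factors (1,1,1,1,1).

From H_k ≅ ker(∂_k) / im(∂_{k+1}) we obtain:

  H_0: rank C_0 − rank ∂_1 = 6 − 5 = 1, and the invariant factors of ∂_1 are all 1, so H_0 ≅ Z.
  H_1: rank ker ∂_1 − rank ∂_2 = (6 − 5) − 0 = 1, and there is no ∂_2, so H_1 ≅ Z.

As a check, the Euler characteristic is 6 − 6 = 0, which agrees with 1 − 1 = 0.

Hence the Betti numbers are b_0 = 1, b_1 = 1.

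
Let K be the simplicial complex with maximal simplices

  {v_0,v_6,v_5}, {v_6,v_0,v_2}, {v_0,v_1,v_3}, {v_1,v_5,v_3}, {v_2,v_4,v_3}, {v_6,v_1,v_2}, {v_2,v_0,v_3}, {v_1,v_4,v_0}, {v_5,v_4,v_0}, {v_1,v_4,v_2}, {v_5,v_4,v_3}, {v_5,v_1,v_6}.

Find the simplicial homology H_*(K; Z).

Fix the vertex order v_0 < v_1 < v_2 < v_3 < v_4 < v_5 < v_6 and write every simplex with vertices in increasing order. Then dim K = 2 and the simplices of K are:

  0-simplices (7): [v_0], [v_1], [v_2], [v_3], [v_4], [v_5], [v_6]
  1-simplices (18): (18 of them)
  2-simplices (12): (12 of them)

giving chain groups C_0 ≅ Z^7, C_1 ≅ Z^18, C_2 ≅ Z^12.

Boundary ∂_1: C_1 → C_0 maps an edge to its endpoints' difference, ∂[p,q] = q − p.
This gives a 7×18 integer matrix of rank 6; reducing to Smith normal form yields diagonal entries (1,1,1,1,1,1).

The boundary map ∂_2: C_2 → C_1 acts by ∂[p,q,r] = [q,r] − [p,r] + [p,q]. For instance
  ∂[v_1,v_5,v_6] = [v_5,v_6] − [v_1,v_6] + [v_1,v_5],
  ∂[v_0,v_5,v_6] = [v_5,v_6] − [v_0,v_6] + [v_0,v_5].
As a 18×12 matrix over Z this has rank 12, with invariant factors (1,1,1,1,1,1,1,1,1,1,1,2).

Now H_k = ker ∂_k / im ∂_{k+1}, so:

  H_0: rank C_0 − rank ∂_1 = 7 − 6 = 1, and the invariant factors of ∂_1 are all 1, so H_0 ≅ Z.
  H_1: rank ker ∂_1 − rank ∂_2 = (18 − 6) − 12 = 0, and ∂_2 has invariant factor 2 > 1, so H_1 ≅ Z/2.
  H_2: rank ker ∂_2 − rank ∂_3 = (12 − 12) − 0 = 0, and there is no ∂_3, so H_2 ≅ 0.

H_0 = Z,  H_1 = Z/2,  H_2 = 0.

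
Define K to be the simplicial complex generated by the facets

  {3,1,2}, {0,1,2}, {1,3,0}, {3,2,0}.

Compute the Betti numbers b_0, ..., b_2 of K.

b_0 = 1, b_1 = 0, b_2 = 1.

Fix the vertex order 0 < 1 < 2 < 3 and write every simplex with vertices in increasing order. Then dim K = 2 and the simplices of K are:

  0-simplices (4): [0], [1], [2], [3]
  1-simplices (6): [0,1], [0,2], [0,3], [1,2], [1,3], [2,3]
  2-simplices (4): [0,1,2], [0,1,3], [0,2,3], [1,2,3]

Hence C_0 ≅ Z^4, C_1 ≅ Z^6, C_2 ≅ Z^4.

Boundary ∂_1: C_1 → C_0 is given by ∂[p,q] = [q] − [p].
As a 4×6 matrix over Z this has rank 3, with invariant factors (1,1,1).

∂_2: C_2 → C_1 sends each 2-simplex [p,q,r] to [q,r] − [p,r] + [p,q]. For instance
  ∂[0,1,3] = [1,3] − [0,3] + [0,1],
  ∂[1,2,3] = [2,3] − [1,3] + [1,2].
The resulting 6×4 matrix has rank 3, and its Smith normal form has invariant factors (1,1,1).

From H_k ≅ ker(∂_k) / im(∂_{k+1}) we obtain:

  H_0: rank C_0 − rank ∂_1 = 4 − 3 = 1, and the invariant factors of ∂_1 are all 1, so H_0 = Z.
  H_1: rank ker ∂_1 − rank ∂_2 = (6 − 3) − 3 = 0, and the invariant factors of ∂_2 are all 1, so H_1 = 0.
  H_2: rank ker ∂_2 − rank ∂_3 = (4 − 3) − 0 = 1, and there is no ∂_3, so H_2 = Z.

As a check, the Euler characteristic is 4 − 6 + 4 = 2, which agrees with 1 − 0 + 1 = 2.

Hence the Betti numbers are b_0 = 1, b_1 = 0, b_2 = 1.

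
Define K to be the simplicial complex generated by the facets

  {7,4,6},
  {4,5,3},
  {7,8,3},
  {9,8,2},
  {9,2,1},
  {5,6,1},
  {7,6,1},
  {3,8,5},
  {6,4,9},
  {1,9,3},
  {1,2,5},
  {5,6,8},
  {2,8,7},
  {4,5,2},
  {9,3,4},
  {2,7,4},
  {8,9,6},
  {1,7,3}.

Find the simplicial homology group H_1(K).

K has 9 vertices, 27 edges, 18 triangles.
rank ∂_1 = 8, rank ∂_2 = 17 ⇒ b_1 = 27 − 8 − 17 = 2; all invariant factors of ∂_2 are 1 so no torsion. So H_1 = Z^2.

H_1 ≅ Z^2.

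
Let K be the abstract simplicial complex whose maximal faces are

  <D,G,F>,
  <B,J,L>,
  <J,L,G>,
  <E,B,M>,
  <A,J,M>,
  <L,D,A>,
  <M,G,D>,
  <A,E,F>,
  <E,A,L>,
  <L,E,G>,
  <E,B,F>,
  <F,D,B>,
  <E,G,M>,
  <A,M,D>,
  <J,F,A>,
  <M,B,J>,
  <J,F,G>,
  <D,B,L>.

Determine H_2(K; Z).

Fix the vertex order A < B < D < E < F < G < J < L < M and write every simplex with vertices in increasing order. Then dim K = 2 and the simplices of K are:

  0-simplices (9): A, B, D, E, F, G, J, L, M
  1-simplices (27): AD, AE, AF, AJ, AL, AM, BD, BE, BF, BJ, BL, BM, DF, DG, DL, DM, EF, EG, EL, EM, FG, FJ, GJ, GL, GM, JL, JM
  2-simplices (18): ADL, ADM, AEF, AEL, AFJ, AJM, BDF, BDL, BEF, BEM, BJL, BJM, DFG, DGM, EGL, EGM, FGJ, GJL

so the chain groups are C_0 ≅ Z^9, C_1 ≅ Z^27, C_2 ≅ Z^18.

Boundary ∂_1: C_1 → C_0 maps an edge to its endpoints' difference, ∂[p,q] = q − p.
The resulting 9×27 matrix has rank 8, and its Smith normal form has invariant factors (1,1,1,1,1,1,1,1).

The boundary map ∂_2: C_2 → C_1 maps a triangle to the signed sum of its edges. For instance
  ∂EGM = GM − EM + EG,
  ∂AEF = EF − AF + AE.
This gives a 27×18 integer matrix of rank 17; reducing to Smith normal form yields diagonal entries (1,1,1,1,1,1,1,1,1,1,1,1,1,1,1,1,1).

Now H_k = ker ∂_k / im ∂_{k+1}, so:

  H_2: rank ker ∂_2 − rank ∂_3 = (18 − 17) − 0 = 1, and there is no ∂_3, so H_2 ≅ Z.

H_2 = Z.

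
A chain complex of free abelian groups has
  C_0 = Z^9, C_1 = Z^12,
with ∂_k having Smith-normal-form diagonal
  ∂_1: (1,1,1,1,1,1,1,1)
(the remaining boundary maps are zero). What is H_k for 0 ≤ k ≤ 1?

H_0: b_0 = 9 − 0 − 8 = 1; torsion from ∂_1 factors > 1: none. So H_0 = Z.
H_1: b_1 = 12 − 8 − 0 = 4; torsion from ∂_2 factors > 1: none. So H_1 = Z^4.

H_0 = Z,  H_1 = Z^4.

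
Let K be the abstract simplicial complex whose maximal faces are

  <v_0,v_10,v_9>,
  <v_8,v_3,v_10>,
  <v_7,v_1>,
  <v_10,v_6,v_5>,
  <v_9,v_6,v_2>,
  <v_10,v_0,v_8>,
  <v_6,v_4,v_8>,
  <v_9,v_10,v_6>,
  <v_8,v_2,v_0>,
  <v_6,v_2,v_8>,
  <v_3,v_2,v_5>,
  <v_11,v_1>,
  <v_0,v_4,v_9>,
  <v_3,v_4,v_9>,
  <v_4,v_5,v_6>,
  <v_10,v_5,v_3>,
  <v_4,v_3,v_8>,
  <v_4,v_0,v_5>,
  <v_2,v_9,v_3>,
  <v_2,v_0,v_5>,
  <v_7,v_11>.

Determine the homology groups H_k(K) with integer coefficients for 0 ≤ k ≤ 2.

H_0 = Z^2,  H_1 = Z^3,  H_2 = Z.

Fix the vertex order v_0 < v_1 < v_2 < v_3 < v_4 < v_5 < v_6 < v_7 < v_8 < v_9 < v_10 < v_11 and write every simplex with vertices in increasing order. Then dim K = 2 and the simplices of K are:

  0-simplices (12): [v_0], [v_1], [v_2], [v_3], [v_4], [v_5], [v_6], [v_7], [v_8], [v_9], [v_10], [v_11]
  1-simplices (30): (30 of them)
  2-simplices (18): (18 of them)

giving chain groups C_0 ≅ Z^12, C_1 ≅ Z^30, C_2 ≅ Z^18.

Boundary ∂_1: C_1 → C_0 is given by ∂[p,q] = [q] − [p].
The 12×30 boundary matrix has rank 10 and Smith normal form diag(1,1,1,1,1,1,1,1,1,1).

The boundary map ∂_2: C_2 → C_1 sends each 2-simplex [p,q,r] to [q,r] − [p,r] + [p,q]. For instance
  ∂[v_3,v_8,v_10] = [v_8,v_10] − [v_3,v_10] + [v_3,v_8],
  ∂[v_0,v_2,v_8] = [v_2,v_8] − [v_0,v_8] + [v_0,v_2].
The resulting 30×18 matrix has rank 17, and its Smith normal form has invariant factors (1,1,1,1,1,1,1,1,1,1,1,1,1,1,1,1,1).

From H_k ≅ ker(∂_k) / im(∂_{k+1}) we obtain:

  H_0: rank C_0 − rank ∂_1 = 12 − 10 = 2, and the invariant factors of ∂_1 are all 1, so H_0 ≅ Z^2.
  H_1: rank ker ∂_1 − rank ∂_2 = (30 − 10) − 17 = 3, and the invariant factors of ∂_2 are all 1, so H_1 ≅ Z^3.
  H_2: rank ker ∂_2 − rank ∂_3 = (18 − 17) − 0 = 1, and there is no ∂_3, so H_2 ≅ Z.

(K is a triangulation of the disjoint union of the torus T^2 and the circle S^1.)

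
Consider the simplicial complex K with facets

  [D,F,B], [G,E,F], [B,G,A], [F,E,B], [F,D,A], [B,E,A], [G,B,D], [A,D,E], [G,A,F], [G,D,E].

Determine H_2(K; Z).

Fix the vertex order A < B < D < E < F < G and write every simplex with vertices in increasing order. Then dim K = 2 and the simplices of K are:

  0-simplices (6): A, B, D, E, F, G
  1-simplices (15): AB, AD, AE, AF, AG, BD, BE, BF, BG, DE, DF, DG, EF, EG, FG
  2-simplices (10): ABE, ABG, ADE, ADF, AFG, BDF, BDG, BEF, DEG, EFG

Hence C_0 ≅ Z^6, C_1 ≅ Z^15, C_2 ≅ Z^10.

∂_1: C_1 → C_0 sends each edge [p,q] (with p < q) to q − p. For instance
  ∂EF = F − E.
The 6×15 boundary matrix has rank 5 and Smith normal form diag(1,1,1,1,1).

∂_2: C_2 → C_1 sends each 2-simplex [p,q,r] to [q,r] − [p,r] + [p,q]. For instance
  ∂BEF = EF − BF + BE,
  ∂ADE = DE − AE + AD.
The 15×10 boundary matrix has rank 10 and Smith normal form diag(1,1,1,1,1,1,1,1,1,2).

From H_k ≅ ker(∂_k) / im(∂_{k+1}) we obtain:

  H_2: rank ker ∂_2 − rank ∂_3 = (10 − 10) − 0 = 0, and there is no ∂_3, so H_2 = 0.

(K is a triangulation of the real projective plane RP^2.)

H_2 ≅ 0.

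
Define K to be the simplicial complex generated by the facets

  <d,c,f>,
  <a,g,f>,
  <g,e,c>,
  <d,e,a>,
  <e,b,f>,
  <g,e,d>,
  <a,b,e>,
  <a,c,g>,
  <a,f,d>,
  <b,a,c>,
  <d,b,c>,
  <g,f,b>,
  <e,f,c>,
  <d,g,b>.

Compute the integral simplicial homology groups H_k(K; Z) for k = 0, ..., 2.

Take the total order a < b < c < d < e < f < g on the vertex set. Then K (dimension 2) consists of the simplices:

  0-simplices (7): a, b, c, d, e, f, g
  1-simplices (21): ab, ac, ad, ae, af, ag, bc, bd, be, bf, bg, cd, ce, cf, cg, de, df, dg, ef, eg, fg
  2-simplices (14): abc, abe, acg, ade, adf, afg, bcd, bdg, bef, bfg, cdf, cef, ceg, deg

Hence C_0 ≅ Z^7, C_1 ≅ Z^21, C_2 ≅ Z^14.

Boundary ∂_1: C_1 → C_0 sends each edge [p,q] (with p < q) to q − p.
The resulting 7×21 matrix has rank 6, and its Smith normal form has invariant factors (1,1,1,1,1,1).

Boundary ∂_2: C_2 → C_1 maps a triangle to the signed sum of its edges. For instance
  ∂bcd = cd − bd + bc,
  ∂bdg = dg − bg + bd.
This gives a 21×14 integer matrix of rank 13; reducing to Smith normal form yields diagonal entries (1,1,1,1,1,1,1,1,1,1,1,1,1).

Now H_k = ker ∂_k / im ∂_{k+1}, so:

  H_0: rank C_0 − rank ∂_1 = 7 − 6 = 1, and the invariant factors of ∂_1 are all 1, so H_0 ≅ Z.
  H_1: rank ker ∂_1 − rank ∂_2 = (21 − 6) − 13 = 2, and the invariant factors of ∂_2 are all 1, so H_1 ≅ Z^2.
  H_2: rank ker ∂_2 − rank ∂_3 = (14 − 13) − 0 = 1, and there is no ∂_3, so H_2 ≅ Z.

As a check, the Euler characteristic is 7 − 21 + 14 = 0, which agrees with 1 − 2 + 1 = 0.
(K is a triangulation of the torus T^2.)

H_0 = Z,  H_1 = Z^2,  H_2 = Z.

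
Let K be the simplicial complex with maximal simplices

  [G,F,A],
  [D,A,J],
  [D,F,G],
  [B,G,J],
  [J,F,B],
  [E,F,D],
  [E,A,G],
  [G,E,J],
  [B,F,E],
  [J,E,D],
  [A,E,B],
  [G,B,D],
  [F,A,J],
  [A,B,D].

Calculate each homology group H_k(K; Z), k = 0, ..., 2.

K has 7 vertices, 21 edges, 14 triangles.
rank ∂_0 = 0, rank ∂_1 = 6 ⇒ b_0 = 7 − 0 − 6 = 1; all invariant factors of ∂_1 are 1 so no torsion. So H_0 = Z.
rank ∂_1 = 6, rank ∂_2 = 13 ⇒ b_1 = 21 − 6 − 13 = 2; all invariant factors of ∂_2 are 1 so no torsion. So H_1 = Z^2.
rank ∂_2 = 13, rank ∂_3 = 0 ⇒ b_2 = 14 − 13 − 0 = 1. So H_2 = Z.

H_0 ≅ Z,  H_1 ≅ Z^2,  H_2 ≅ Z.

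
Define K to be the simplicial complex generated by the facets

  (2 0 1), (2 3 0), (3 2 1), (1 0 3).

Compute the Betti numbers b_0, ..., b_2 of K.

b_0 = 1, b_1 = 0, b_2 = 1.

We work with the vertex ordering 0 < 1 < 2 < 3. The simplices of K, each written with vertices in increasing order, are:

  0-simplices (4): [0], [1], [2], [3]
  1-simplices (6): [0,1], [0,2], [0,3], [1,2], [1,3], [2,3]
  2-simplices (4): [0,1,2], [0,1,3], [0,2,3], [1,2,3]

so the chain groups are C_0 ≅ Z^4, C_1 ≅ Z^6, C_2 ≅ Z^4.

Boundary ∂_1: C_1 → C_0 maps an edge to its endpoints' difference, ∂[p,q] = q − p. For instance
  ∂[2,3] = [3] − [2].
The resulting 4×6 matrix has rank 3, and its Smith normal form has invariant factors (1,1,1).

The boundary map ∂_2: C_2 → C_1 acts by ∂[p,q,r] = [q,r] − [p,r] + [p,q]. For instance
  ∂[0,1,2] = [1,2] − [0,2] + [0,1],
  ∂[0,1,3] = [1,3] − [0,3] + [0,1].
The resulting 6×4 matrix has rank 3, and its Smith normal form has invariant factors (1,1,1).

Now H_k = ker ∂_k / im ∂_{k+1}, so:

  H_0: rank C_0 − rank ∂_1 = 4 − 3 = 1, and the invariant factors of ∂_1 are all 1, so H_0 = Z.
  H_1: rank ker ∂_1 − rank ∂_2 = (6 − 3) − 3 = 0, and the invariant factors of ∂_2 are all 1, so H_1 = 0.
  H_2: rank ker ∂_2 − rank ∂_3 = (4 − 3) − 0 = 1, and there is no ∂_3, so H_2 = Z.

As a check, the Euler characteristic is 4 − 6 + 4 = 2, which agrees with 1 − 0 + 1 = 2.
(K is a triangulation of the 2-sphere S^2.)

Hence the Betti numbers are b_0 = 1, b_1 = 0, b_2 = 1.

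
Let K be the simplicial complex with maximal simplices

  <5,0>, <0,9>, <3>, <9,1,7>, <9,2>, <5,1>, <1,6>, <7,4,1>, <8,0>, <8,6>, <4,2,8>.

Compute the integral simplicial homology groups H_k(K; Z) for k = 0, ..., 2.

H_0 = Z^2,  H_1 = Z^4,  H_2 = 0.

Fix the vertex order 0 < 1 < 2 < 3 < 4 < 5 < 6 < 7 < 8 < 9 and write every simplex with vertices in increasing order. Then dim K = 2 and the simplices of K are:

  0-simplices (10): [0], [1], [2], [3], [4], [5], [6], [7], [8], [9]
  1-simplices (15): [0,5], [0,8], [0,9], [1,4], [1,5], [1,6], [1,7], [1,9], [2,4], [2,8], [2,9], [4,7], [4,8], [6,8], [7,9]
  2-simplices (3): [1,4,7], [1,7,9], [2,4,8]

giving chain groups C_0 ≅ Z^10, C_1 ≅ Z^15, C_2 ≅ Z^3.

The boundary map ∂_1: C_1 → C_0 maps an edge to its endpoints' difference, ∂[p,q] = q − p. For instance
  ∂[6,8] = [8] − [6].
This gives a 10×15 integer matrix of rank 8; reducing to Smith normal form yields diagonal entries (1,1,1,1,1,1,1,1).

∂_2: C_2 → C_1 maps a triangle to the signed sum of its edges. For instance
  ∂[1,7,9] = [7,9] − [1,9] + [1,7],
  ∂[2,4,8] = [4,8] − [2,8] + [2,4].
This gives a 15×3 integer matrix of rank 3; reducing to Smith normal form yields diagonal entries (1,1,1).

Reading off H_k = ker ∂_k / im ∂_{k+1}:

  H_0: rank C_0 − rank ∂_1 = 10 − 8 = 2, and the invariant factors of ∂_1 are all 1, so H_0 ≅ Z^2.
  H_1: rank ker ∂_1 − rank ∂_2 = (15 − 8) − 3 = 4, and the invariant factors of ∂_2 are all 1, so H_1 ≅ Z^4.
  H_2: rank ker ∂_2 − rank ∂_3 = (3 − 3) − 0 = 0, and there is no ∂_3, so H_2 ≅ 0.

As a check, the Euler characteristic is 10 − 15 + 3 = -2, which agrees with 2 − 4 + 0 = -2.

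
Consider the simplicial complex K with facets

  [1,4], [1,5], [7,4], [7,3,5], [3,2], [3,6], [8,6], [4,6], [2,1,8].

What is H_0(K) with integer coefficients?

Take the total order 1 < 2 < 3 < 4 < 5 < 6 < 7 < 8 on the vertex set. Then K (dimension 2) consists of the simplices:

  0-simplices (8): [1], [2], [3], [4], [5], [6], [7], [8]
  1-simplices (13): [1,2], [1,4], [1,5], [1,8], [2,3], [2,8], [3,5], [3,6], [3,7], [4,6], [4,7], [5,7], [6,8]
  2-simplices (2): [1,2,8], [3,5,7]

Hence C_0 ≅ Z^8, C_1 ≅ Z^13, C_2 ≅ Z^2.

The boundary map ∂_1: C_1 → C_0 maps an edge to its endpoints' difference, ∂[p,q] = q − p. For instance
  ∂[5,7] = [7] − [5].
As a 8×13 matrix over Z this has rank 7, with invariant factors (1,1,1,1,1,1,1).

The boundary map ∂_2: C_2 → C_1 sends each 2-simplex [p,q,r] to [q,r] − [p,r] + [p,q]. For instance
  ∂[1,2,8] = [2,8] − [1,8] + [1,2],
  ∂[3,5,7] = [5,7] − [3,7] + [3,5].
The 13×2 boundary matrix has rank 2 and Smith normal form diag(1,1).

Reading off H_k = ker ∂_k / im ∂_{k+1}:

  H_0: rank C_0 − rank ∂_1 = 8 − 7 = 1, and the invariant factors of ∂_1 are all 1, so H_0 ≅ Z.

H_0 = Z.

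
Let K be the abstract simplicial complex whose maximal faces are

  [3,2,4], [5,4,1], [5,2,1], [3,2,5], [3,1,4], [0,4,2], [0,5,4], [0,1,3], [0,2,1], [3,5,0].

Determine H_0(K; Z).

Take the total order 0 < 1 < 2 < 3 < 4 < 5 on the vertex set. Then K (dimension 2) consists of the simplices:

  0-simplices (6): [0], [1], [2], [3], [4], [5]
  1-simplices (15): [0,1], [0,2], [0,3], [0,4], [0,5], [1,2], [1,3], [1,4], [1,5], [2,3], [2,4], [2,5], [3,4], [3,5], [4,5]
  2-simplices (10): [0,1,2], [0,1,3], [0,2,4], [0,3,5], [0,4,5], [1,2,5], [1,3,4], [1,4,5], [2,3,4], [2,3,5]

giving chain groups C_0 ≅ Z^6, C_1 ≅ Z^15, C_2 ≅ Z^10.

∂_1: C_1 → C_0 maps an edge to its endpoints' difference, ∂[p,q] = q − p. For instance
  ∂[4,5] = [5] − [4].
The resulting 6×15 matrix has rank 5, and its Smith normal form has invariant factors (1,1,1,1,1).

Boundary ∂_2: C_2 → C_1 sends each 2-simplex [p,q,r] to [q,r] − [p,r] + [p,q]. For instance
  ∂[0,4,5] = [4,5] − [0,5] + [0,4],
  ∂[1,4,5] = [4,5] − [1,5] + [1,4].
As a 15×10 matrix over Z this has rank 10, with invariant factors (1,1,1,1,1,1,1,1,1,2).

Reading off H_k = ker ∂_k / im ∂_{k+1}:

  H_0: rank C_0 − rank ∂_1 = 6 − 5 = 1, and the invariant factors of ∂_1 are all 1, so H_0 ≅ Z.

(K is a triangulation of the real projective plane RP^2.)

H_0 ≅ Z.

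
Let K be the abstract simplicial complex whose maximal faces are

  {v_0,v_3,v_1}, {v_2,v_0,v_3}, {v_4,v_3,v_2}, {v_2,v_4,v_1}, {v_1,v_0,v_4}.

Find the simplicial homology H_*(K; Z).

H_0 ≅ Z,  H_1 ≅ Z,  H_2 = 0.

Fix the vertex order v_0 < v_1 < v_2 < v_3 < v_4 and write every simplex with vertices in increasing order. Then dim K = 2 and the simplices of K are:

  0-simplices (5): [v_0], [v_1], [v_2], [v_3], [v_4]
  1-simplices (10): [v_0,v_1], [v_0,v_2], [v_0,v_3], [v_0,v_4], [v_1,v_2], [v_1,v_3], [v_1,v_4], [v_2,v_3], [v_2,v_4], [v_3,v_4]
  2-simplices (5): [v_0,v_1,v_3], [v_0,v_1,v_4], [v_0,v_2,v_3], [v_1,v_2,v_4], [v_2,v_3,v_4]

Hence C_0 ≅ Z^5, C_1 ≅ Z^10, C_2 ≅ Z^5.

Boundary ∂_1: C_1 → C_0 sends each edge [p,q] (with p < q) to q − p. For instance
  ∂[v_0,v_4] = [v_4] − [v_0].
This gives a 5×10 integer matrix of rank 4; reducing to Smith normal form yields diagonal entries (1,1,1,1).

Boundary ∂_2: C_2 → C_1 maps a triangle to the signed sum of its edges. For instance
  ∂[v_1,v_2,v_4] = [v_2,v_4] − [v_1,v_4] + [v_1,v_2],
  ∂[v_0,v_1,v_3] = [v_1,v_3] − [v_0,v_3] + [v_0,v_1].
The resulting 10×5 matrix has rank 5, and its Smith normal form has invariant factors (1,1,1,1,1).

Computing H_k = (kernel of ∂_k) / (image of ∂_{k+1}):

  H_0: rank C_0 − rank ∂_1 = 5 − 4 = 1, and the invariant factors of ∂_1 are all 1, so H_0 ≅ Z.
  H_1: rank ker ∂_1 − rank ∂_2 = (10 − 4) − 5 = 1, and the invariant factors of ∂_2 are all 1, so H_1 ≅ Z.
  H_2: rank ker ∂_2 − rank ∂_3 = (5 − 5) − 0 = 0, and there is no ∂_3, so H_2 ≅ 0.

As a check, the Euler characteristic is 5 − 10 + 5 = 0, which agrees with 1 − 1 + 0 = 0.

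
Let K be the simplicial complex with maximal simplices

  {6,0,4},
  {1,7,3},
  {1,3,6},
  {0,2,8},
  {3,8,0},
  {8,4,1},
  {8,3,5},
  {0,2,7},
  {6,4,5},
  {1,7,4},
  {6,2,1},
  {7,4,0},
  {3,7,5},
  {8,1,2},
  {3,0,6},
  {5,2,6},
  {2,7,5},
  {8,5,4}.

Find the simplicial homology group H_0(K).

H_0 = Z.

Take the total order 0 < 1 < 2 < 3 < 4 < 5 < 6 < 7 < 8 on the vertex set. Then K (dimension 2) consists of the simplices:

  0-simplices (9): [0], [1], [2], [3], [4], [5], [6], [7], [8]
  1-simplices (27): (27 of them)
  2-simplices (18): [0,2,7], [0,2,8], [0,3,6], [0,3,8], [0,4,6], [0,4,7], [1,2,6], [1,2,8], [1,3,6], [1,3,7], [1,4,7], [1,4,8], [2,5,6], [2,5,7], [3,5,7], [3,5,8], [4,5,6], [4,5,8]

giving chain groups C_0 ≅ Z^9, C_1 ≅ Z^27, C_2 ≅ Z^18.

Boundary ∂_1: C_1 → C_0 is given by ∂[p,q] = [q] − [p]. For instance
  ∂[1,2] = [2] − [1].
This gives a 9×27 integer matrix of rank 8; reducing to Smith normal form yields diagonal entries (1,1,1,1,1,1,1,1).

Boundary ∂_2: C_2 → C_1 maps a triangle to the signed sum of its edges. For instance
  ∂[0,3,8] = [3,8] − [0,8] + [0,3],
  ∂[1,2,6] = [2,6] − [1,6] + [1,2].
The 27×18 boundary matrix has rank 17 and Smith normal form diag(1,1,1,1,1,1,1,1,1,1,1,1,1,1,1,1,1).

From H_k ≅ ker(∂_k) / im(∂_{k+1}) we obtain:

  H_0: rank C_0 − rank ∂_1 = 9 − 8 = 1, and the invariant factors of ∂_1 are all 1, so H_0 = Z.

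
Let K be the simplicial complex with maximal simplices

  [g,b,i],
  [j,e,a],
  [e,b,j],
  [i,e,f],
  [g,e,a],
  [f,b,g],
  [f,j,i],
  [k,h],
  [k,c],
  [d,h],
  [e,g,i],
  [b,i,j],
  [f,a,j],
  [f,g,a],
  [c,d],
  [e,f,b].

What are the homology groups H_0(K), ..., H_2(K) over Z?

Fix the vertex order a < b < c < d < e < f < g < h < i < j < k and write every simplex with vertices in increasing order. Then dim K = 2 and the simplices of K are:

  0-simplices (11): a, b, c, d, e, f, g, h, i, j, k
  1-simplices (22): ae, af, ag, aj, be, bf, bg, bi, bj, cd, ck, dh, ef, eg, ei, ej, fg, fi, fj, gi, hk, ij
  2-simplices (12): aeg, aej, afg, afj, bef, bej, bfg, bgi, bij, efi, egi, fij

giving chain groups C_0 ≅ Z^11, C_1 ≅ Z^22, C_2 ≅ Z^12.

∂_1: C_1 → C_0 maps an edge to its endpoints' difference, ∂[p,q] = q − p.
As a 11×22 matrix over Z this has rank 9, with invariant factors (1,1,1,1,1,1,1,1,1).

∂_2: C_2 → C_1 maps a triangle to the signed sum of its edges. For instance
  ∂bgi = gi − bi + bg,
  ∂fij = ij − fj + fi.
The 22×12 boundary matrix has rank 12 and Smith normal form diag(1,1,1,1,1,1,1,1,1,1,1,2).

Now H_k = ker ∂_k / im ∂_{k+1}, so:

  H_0: rank C_0 − rank ∂_1 = 11 − 9 = 2, and the invariant factors of ∂_1 are all 1, so H_0 ≅ Z^2.
  H_1: rank ker ∂_1 − rank ∂_2 = (22 − 9) − 12 = 1, and ∂_2 has invariant factor 2 > 1, so H_1 ≅ Z ⊕ Z/2Z.
  H_2: rank ker ∂_2 − rank ∂_3 = (12 − 12) − 0 = 0, and there is no ∂_3, so H_2 ≅ 0.

H_0 = Z^2,  H_1 = Z ⊕ Z/2Z,  H_2 = 0.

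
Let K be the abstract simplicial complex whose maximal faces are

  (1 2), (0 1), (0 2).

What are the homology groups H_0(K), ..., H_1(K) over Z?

We work with the vertex ordering 0 < 1 < 2. The simplices of K, each written with vertices in increasing order, are:

  0-simplices (3): [0], [1], [2]
  1-simplices (3): [0,1], [0,2], [1,2]

so the chain groups are C_0 ≅ Z^3, C_1 ≅ Z^3.

Boundary ∂_1: C_1 → C_0 maps an edge to its endpoints' difference, ∂[p,q] = q − p.
The 3×3 boundary matrix has rank 2 and Smith normal form diag(1,1).

Reading off H_k = ker ∂_k / im ∂_{k+1}:

  H_0: rank C_0 − rank ∂_1 = 3 − 2 = 1, and the invariant factors of ∂_1 are all 1, so H_0 ≅ Z.
  H_1: rank ker ∂_1 − rank ∂_2 = (3 − 2) − 0 = 1, and there is no ∂_2, so H_1 ≅ Z.

(K is a triangulation of the circle S^1.)

H_0 ≅ Z,  H_1 ≅ Z.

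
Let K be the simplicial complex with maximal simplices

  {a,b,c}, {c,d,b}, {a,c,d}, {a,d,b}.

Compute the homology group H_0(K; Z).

Take the total order a < b < c < d on the vertex set. Then K (dimension 2) consists of the simplices:

  0-simplices (4): a, b, c, d
  1-simplices (6): ab, ac, ad, bc, bd, cd
  2-simplices (4): abc, abd, acd, bcd

Hence C_0 ≅ Z^4, C_1 ≅ Z^6, C_2 ≅ Z^4.

∂_1: C_1 → C_0 sends each edge [p,q] (with p < q) to q − p.
This gives a 4×6 integer matrix of rank 3; reducing to Smith normal form yields diagonal entries (1,1,1).

∂_2: C_2 → C_1 sends each 2-simplex [p,q,r] to [q,r] − [p,r] + [p,q]. For instance
  ∂abc = bc − ac + ab,
  ∂abd = bd − ad + ab.
The 6×4 boundary matrix has rank 3 and Smith normal form diag(1,1,1).

Reading off H_k = ker ∂_k / im ∂_{k+1}:

  H_0: rank C_0 − rank ∂_1 = 4 − 3 = 1, and the invariant factors of ∂_1 are all 1, so H_0 = Z.

H_0 ≅ Z.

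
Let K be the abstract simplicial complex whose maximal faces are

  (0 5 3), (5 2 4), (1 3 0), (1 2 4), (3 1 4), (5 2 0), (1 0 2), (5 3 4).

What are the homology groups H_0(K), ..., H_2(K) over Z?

H_0 = Z,  H_1 = 0,  H_2 = Z.

Fix the vertex order 0 < 1 < 2 < 3 < 4 < 5 and write every simplex with vertices in increasing order. Then dim K = 2 and the simplices of K are:

  0-simplices (6): [0], [1], [2], [3], [4], [5]
  1-simplices (12): [0,1], [0,2], [0,3], [0,5], [1,2], [1,3], [1,4], [2,4], [2,5], [3,4], [3,5], [4,5]
  2-simplices (8): [0,1,2], [0,1,3], [0,2,5], [0,3,5], [1,2,4], [1,3,4], [2,4,5], [3,4,5]

Hence C_0 ≅ Z^6, C_1 ≅ Z^12, C_2 ≅ Z^8.

Boundary ∂_1: C_1 → C_0 sends each edge [p,q] (with p < q) to q − p. For instance
  ∂[0,2] = [2] − [0].
The 6×12 boundary matrix has rank 5 and Smith normal form diag(1,1,1,1,1).

Boundary ∂_2: C_2 → C_1 acts by ∂[p,q,r] = [q,r] − [p,r] + [p,q]. For instance
  ∂[3,4,5] = [4,5] − [3,5] + [3,4],
  ∂[2,4,5] = [4,5] − [2,5] + [2,4].
This gives a 12×8 integer matrix of rank 7; reducing to Smith normal form yields diagonal entries (1,1,1,1,1,1,1).

Now H_k = ker ∂_k / im ∂_{k+1}, so:

  H_0: rank C_0 − rank ∂_1 = 6 − 5 = 1, and the invariant factors of ∂_1 are all 1, so H_0 ≅ Z.
  H_1: rank ker ∂_1 − rank ∂_2 = (12 − 5) − 7 = 0, and the invariant factors of ∂_2 are all 1, so H_1 ≅ 0.
  H_2: rank ker ∂_2 − rank ∂_3 = (8 − 7) − 0 = 1, and there is no ∂_3, so H_2 ≅ Z.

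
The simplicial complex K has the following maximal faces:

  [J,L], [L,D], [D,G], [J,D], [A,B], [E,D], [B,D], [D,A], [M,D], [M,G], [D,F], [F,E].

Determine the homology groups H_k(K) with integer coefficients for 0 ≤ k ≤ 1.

H_0 = Z,  H_1 = Z^4.

We work with the vertex ordering A < B < D < E < F < G < J < L < M. The simplices of K, each written with vertices in increasing order, are:

  0-simplices (9): A, B, D, E, F, G, J, L, M
  1-simplices (12): AB, AD, BD, DE, DF, DG, DJ, DL, DM, EF, GM, JL

giving chain groups C_0 ≅ Z^9, C_1 ≅ Z^12.

∂_1: C_1 → C_0 maps an edge to its endpoints' difference, ∂[p,q] = q − p.
The resulting 9×12 matrix has rank 8, and its Smith normal form has invariant factors (1,1,1,1,1,1,1,1).

Computing H_k = (kernel of ∂_k) / (image of ∂_{k+1}):

  H_0: rank C_0 − rank ∂_1 = 9 − 8 = 1, and the invariant factors of ∂_1 are all 1, so H_0 ≅ Z.
  H_1: rank ker ∂_1 − rank ∂_2 = (12 − 8) − 0 = 4, and there is no ∂_2, so H_1 ≅ Z^4.

As a check, the Euler characteristic is 9 − 12 = -3, which agrees with 1 − 4 = -3.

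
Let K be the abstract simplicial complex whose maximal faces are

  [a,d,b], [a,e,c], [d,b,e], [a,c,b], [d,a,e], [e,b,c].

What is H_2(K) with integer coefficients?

Fix the vertex order a < b < c < d < e and write every simplex with vertices in increasing order. Then dim K = 2 and the simplices of K are:

  0-simplices (5): a, b, c, d, e
  1-simplices (9): ab, ac, ad, ae, bc, bd, be, ce, de
  2-simplices (6): abc, abd, ace, ade, bce, bde

giving chain groups C_0 ≅ Z^5, C_1 ≅ Z^9, C_2 ≅ Z^6.

The boundary map ∂_1: C_1 → C_0 is given by ∂[p,q] = [q] − [p]. For instance
  ∂de = e − d.
The 5×9 boundary matrix has rank 4 and Smith normal form diag(1,1,1,1).

The boundary map ∂_2: C_2 → C_1 maps a triangle to the signed sum of its edges. For instance
  ∂abd = bd − ad + ab,
  ∂ace = ce − ae + ac.
The 9×6 boundary matrix has rank 5 and Smith normal form diag(1,1,1,1,1).

Computing H_k = (kernel of ∂_k) / (image of ∂_{k+1}):

  H_2: rank ker ∂_2 − rank ∂_3 = (6 − 5) − 0 = 1, and there is no ∂_3, so H_2 = Z.

(K is a triangulation of the 2-sphere S^2.)

H_2 = Z.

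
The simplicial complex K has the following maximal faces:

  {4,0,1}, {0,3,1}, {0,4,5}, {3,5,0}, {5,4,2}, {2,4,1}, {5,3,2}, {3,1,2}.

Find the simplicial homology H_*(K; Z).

H_0 ≅ Z,  H_1 = 0,  H_2 ≅ Z.

Order the vertices as 0 < 1 < 2 < 3 < 4 < 5. Listing each simplex with vertices in this order, K has dimension 2 with simplices:

  0-simplices (6): [0], [1], [2], [3], [4], [5]
  1-simplices (12): [0,1], [0,3], [0,4], [0,5], [1,2], [1,3], [1,4], [2,3], [2,4], [2,5], [3,5], [4,5]
  2-simplices (8): [0,1,3], [0,1,4], [0,3,5], [0,4,5], [1,2,3], [1,2,4], [2,3,5], [2,4,5]

giving chain groups C_0 ≅ Z^6, C_1 ≅ Z^12, C_2 ≅ Z^8.

Boundary ∂_1: C_1 → C_0 is given by ∂[p,q] = [q] − [p].
The resulting 6×12 matrix has rank 5, and its Smith normal form has invariant factors (1,1,1,1,1).

∂_2: C_2 → C_1 acts by ∂[p,q,r] = [q,r] − [p,r] + [p,q]. For instance
  ∂[2,4,5] = [4,5] − [2,5] + [2,4],
  ∂[1,2,3] = [2,3] − [1,3] + [1,2].
The resulting 12×8 matrix has rank 7, and its Smith normal form has invariant factors (1,1,1,1,1,1,1).

Reading off H_k = ker ∂_k / im ∂_{k+1}:

  H_0: rank C_0 − rank ∂_1 = 6 − 5 = 1, and the invariant factors of ∂_1 are all 1, so H_0 = Z.
  H_1: rank ker ∂_1 − rank ∂_2 = (12 − 5) − 7 = 0, and the invariant factors of ∂_2 are all 1, so H_1 = 0.
  H_2: rank ker ∂_2 − rank ∂_3 = (8 − 7) − 0 = 1, and there is no ∂_3, so H_2 = Z.

(K is a triangulation of the 2-sphere S^2.)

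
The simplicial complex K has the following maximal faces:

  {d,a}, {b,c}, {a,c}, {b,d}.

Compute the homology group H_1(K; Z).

Take the total order a < b < c < d on the vertex set. Then K (dimension 1) consists of the simplices:

  0-simplices (4): a, b, c, d
  1-simplices (4): ac, ad, bc, bd

Hence C_0 ≅ Z^4, C_1 ≅ Z^4.

∂_1: C_1 → C_0 maps an edge to its endpoints' difference, ∂[p,q] = q − p.
The resulting 4×4 matrix has rank 3, and its Smith normal form has invariant factors (1,1,1).

Reading off H_k = ker ∂_k / im ∂_{k+1}:

  H_1: rank ker ∂_1 − rank ∂_2 = (4 − 3) − 0 = 1, and there is no ∂_2, so H_1 = Z.

H_1 = Z.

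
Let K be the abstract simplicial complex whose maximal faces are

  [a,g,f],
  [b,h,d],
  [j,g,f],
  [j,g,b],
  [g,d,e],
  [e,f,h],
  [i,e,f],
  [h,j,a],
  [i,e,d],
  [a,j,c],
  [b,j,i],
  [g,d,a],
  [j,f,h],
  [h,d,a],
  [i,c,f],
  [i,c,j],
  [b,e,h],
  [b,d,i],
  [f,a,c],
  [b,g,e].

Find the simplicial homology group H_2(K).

We work with the vertex ordering a < b < c < d < e < f < g < h < i < j. The simplices of K, each written with vertices in increasing order, are:

  0-simplices (10): a, b, c, d, e, f, g, h, i, j
  1-simplices (30): ac, ad, af, ag, ah, aj, bd, be, bg, bh, bi, bj, cf, ci, cj, de, dg, dh, di, ef, eg, eh, ei, fg, fh, fi, fj, gj, hj, ij
  2-simplices (20): acf, acj, adg, adh, afg, ahj, bdh, bdi, beg, beh, bgj, bij, cfi, cij, deg, dei, efh, efi, fgj, fhj

giving chain groups C_0 ≅ Z^10, C_1 ≅ Z^30, C_2 ≅ Z^20.

∂_1: C_1 → C_0 sends each edge [p,q] (with p < q) to q − p. For instance
  ∂ah = h − a.
The 10×30 boundary matrix has rank 9 and Smith normal form diag(1,1,1,1,1,1,1,1,1).

The boundary map ∂_2: C_2 → C_1 maps a triangle to the signed sum of its edges. For instance
  ∂adg = dg − ag + ad,
  ∂fhj = hj − fj + fh.
The 30×20 boundary matrix has rank 20 and Smith normal form diag(1,1,1,1,1,1,1,1,1,1,1,1,1,1,1,1,1,1,1,2).

Now H_k = ker ∂_k / im ∂_{k+1}, so:

  H_2: rank ker ∂_2 − rank ∂_3 = (20 − 20) − 0 = 0, and there is no ∂_3, so H_2 ≅ 0.

H_2 ≅ 0.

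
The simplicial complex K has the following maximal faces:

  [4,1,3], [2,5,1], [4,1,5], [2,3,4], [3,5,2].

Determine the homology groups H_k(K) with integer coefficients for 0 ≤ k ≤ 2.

H_0 = Z,  H_1 = Z,  H_2 = 0.

K has 5 vertices, 10 edges, 5 triangles.
rank ∂_0 = 0, rank ∂_1 = 4 ⇒ b_0 = 5 − 0 − 4 = 1; all invariant factors of ∂_1 are 1 so no torsion. So H_0 ≅ Z.
rank ∂_1 = 4, rank ∂_2 = 5 ⇒ b_1 = 10 − 4 − 5 = 1; all invariant factors of ∂_2 are 1 so no torsion. So H_1 ≅ Z.
rank ∂_2 = 5, rank ∂_3 = 0 ⇒ b_2 = 5 − 5 − 0 = 0. So H_2 ≅ 0.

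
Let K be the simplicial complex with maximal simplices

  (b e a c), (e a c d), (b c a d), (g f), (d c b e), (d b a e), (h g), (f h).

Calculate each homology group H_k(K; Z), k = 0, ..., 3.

H_0 ≅ Z^2,  H_1 ≅ Z,  H_2 = 0,  H_3 ≅ Z.

Take the total order a < b < c < d < e < f < g < h on the vertex set. Then K (dimension 3) consists of the simplices:

  0-simplices (8): a, b, c, d, e, f, g, h
  1-simplices (13): ab, ac, ad, ae, bc, bd, be, cd, ce, de, fg, fh, gh
  2-simplices (10): abc, abd, abe, acd, ace, ade, bcd, bce, bde, cde
  3-simplices (5): abcd, abce, abde, acde, bcde

giving chain groups C_0 ≅ Z^8, C_1 ≅ Z^13, C_2 ≅ Z^10, C_3 ≅ Z^5.

∂_1: C_1 → C_0 is given by ∂[p,q] = [q] − [p].
The 8×13 boundary matrix has rank 6 and Smith normal form diag(1,1,1,1,1,1).

∂_2: C_2 → C_1 sends each 2-simplex [p,q,r] to [q,r] − [p,r] + [p,q]. For instance
  ∂abc = bc − ac + ab,
  ∂acd = cd − ad + ac.
This gives a 13×10 integer matrix of rank 6; reducing to Smith normal form yields diagonal entries (1,1,1,1,1,1).

The boundary map ∂_3: C_3 → C_2 sends each 3-simplex σ to the alternating sum Σ_i (−1)^i (σ with its i-th vertex removed). For instance
  ∂acde = cde − ade + ace − acd,
  ∂abde = bde − ade + abe − abd.
This gives a 10×5 integer matrix of rank 4; reducing to Smith normal form yields diagonal entries (1,1,1,1).

Computing H_k = (kernel of ∂_k) / (image of ∂_{k+1}):

  H_0: rank C_0 − rank ∂_1 = 8 − 6 = 2, and the invariant factors of ∂_1 are all 1, so H_0 = Z^2.
  H_1: rank ker ∂_1 − rank ∂_2 = (13 − 6) − 6 = 1, and the invariant factors of ∂_2 are all 1, so H_1 = Z.
  H_2: rank ker ∂_2 − rank ∂_3 = (10 − 6) − 4 = 0, and the invariant factors of ∂_3 are all 1, so H_2 = 0.
  H_3: rank ker ∂_3 − rank ∂_4 = (5 − 4) − 0 = 1, and there is no ∂_4, so H_3 = Z.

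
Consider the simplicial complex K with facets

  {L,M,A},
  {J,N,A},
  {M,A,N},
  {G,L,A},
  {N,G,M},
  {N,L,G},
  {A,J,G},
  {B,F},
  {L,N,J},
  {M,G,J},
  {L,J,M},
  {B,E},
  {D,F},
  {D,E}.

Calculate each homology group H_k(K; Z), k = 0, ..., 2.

H_0 ≅ Z^2,  H_1 ≅ Z × Z/2,  H_2 = 0.

Order the vertices as A < B < D < E < F < G < J < L < M < N. Listing each simplex with vertices in this order, K has dimension 2 with simplices:

  0-simplices (10): A, B, D, E, F, G, J, L, M, N
  1-simplices (19): AG, AJ, AL, AM, AN, BE, BF, DE, DF, GJ, GL, GM, GN, JL, JM, JN, LM, LN, MN
  2-simplices (10): AGJ, AGL, AJN, ALM, AMN, GJM, GLN, GMN, JLM, JLN

Hence C_0 ≅ Z^10, C_1 ≅ Z^19, C_2 ≅ Z^10.

∂_1: C_1 → C_0 sends each edge [p,q] (with p < q) to q − p. For instance
  ∂LN = N − L.
As a 10×19 matrix over Z this has rank 8, with invariant factors (1,1,1,1,1,1,1,1).

Boundary ∂_2: C_2 → C_1 acts by ∂[p,q,r] = [q,r] − [p,r] + [p,q]. For instance
  ∂AGL = GL − AL + AG,
  ∂JLN = LN − JN + JL.
The resulting 19×10 matrix has rank 10, and its Smith normal form has invariant factors (1,1,1,1,1,1,1,1,1,2).

From H_k ≅ ker(∂_k) / im(∂_{k+1}) we obtain:

  H_0: rank C_0 − rank ∂_1 = 10 − 8 = 2, and the invariant factors of ∂_1 are all 1, so H_0 = Z^2.
  H_1: rank ker ∂_1 − rank ∂_2 = (19 − 8) − 10 = 1, and ∂_2 has invariant factor 2 > 1, so H_1 = Z × Z/2.
  H_2: rank ker ∂_2 − rank ∂_3 = (10 − 10) − 0 = 0, and there is no ∂_3, so H_2 = 0.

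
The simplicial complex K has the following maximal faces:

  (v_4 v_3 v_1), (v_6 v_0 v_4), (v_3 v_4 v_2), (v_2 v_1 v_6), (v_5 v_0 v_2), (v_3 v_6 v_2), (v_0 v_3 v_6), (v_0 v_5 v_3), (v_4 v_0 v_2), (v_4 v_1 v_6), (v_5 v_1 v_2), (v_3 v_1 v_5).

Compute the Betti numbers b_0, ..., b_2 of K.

Take the total order v_0 < v_1 < v_2 < v_3 < v_4 < v_5 < v_6 on the vertex set. Then K (dimension 2) consists of the simplices:

  0-simplices (7): [v_0], [v_1], [v_2], [v_3], [v_4], [v_5], [v_6]
  1-simplices (18): (18 of them)
  2-simplices (12): (12 of them)

giving chain groups C_0 ≅ Z^7, C_1 ≅ Z^18, C_2 ≅ Z^12.

Boundary ∂_1: C_1 → C_0 sends each edge [p,q] (with p < q) to q − p.
This gives a 7×18 integer matrix of rank 6; reducing to Smith normal form yields diagonal entries (1,1,1,1,1,1).

∂_2: C_2 → C_1 sends each 2-simplex [p,q,r] to [q,r] − [p,r] + [p,q]. For instance
  ∂[v_1,v_3,v_4] = [v_3,v_4] − [v_1,v_4] + [v_1,v_3],
  ∂[v_0,v_4,v_6] = [v_4,v_6] − [v_0,v_6] + [v_0,v_4].
This gives a 18×12 integer matrix of rank 12; reducing to Smith normal form yields diagonal entries (1,1,1,1,1,1,1,1,1,1,1,2).

From H_k ≅ ker(∂_k) / im(∂_{k+1}) we obtain:

  H_0: rank C_0 − rank ∂_1 = 7 − 6 = 1, and the invariant factors of ∂_1 are all 1, so H_0 ≅ Z.
  H_1: rank ker ∂_1 − rank ∂_2 = (18 − 6) − 12 = 0, and ∂_2 has invariant factor 2 > 1, so H_1 ≅ Z_2.
  H_2: rank ker ∂_2 − rank ∂_3 = (12 − 12) − 0 = 0, and there is no ∂_3, so H_2 ≅ 0.

Hence the Betti numbers are b_0 = 1, b_1 = 0, b_2 = 0.

b_0 = 1, b_1 = 0, b_2 = 0.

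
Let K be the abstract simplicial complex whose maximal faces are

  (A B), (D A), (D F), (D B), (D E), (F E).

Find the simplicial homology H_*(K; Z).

We work with the vertex ordering A < B < D < E < F. The simplices of K, each written with vertices in increasing order, are:

  0-simplices (5): A, B, D, E, F
  1-simplices (6): AB, AD, BD, DE, DF, EF

Hence C_0 ≅ Z^5, C_1 ≅ Z^6.

∂_1: C_1 → C_0 is given by ∂[p,q] = [q] − [p]. For instance
  ∂DF = F − D.
As a 5×6 matrix over Z this has rank 4, with invariant factors (1,1,1,1).

Reading off H_k = ker ∂_k / im ∂_{k+1}:

  H_0: rank C_0 − rank ∂_1 = 5 − 4 = 1, and the invariant factors of ∂_1 are all 1, so H_0 = Z.
  H_1: rank ker ∂_1 − rank ∂_2 = (6 − 4) − 0 = 2, and there is no ∂_2, so H_1 = Z^2.

As a check, the Euler characteristic is 5 − 6 = -1, which agrees with 1 − 2 = -1.

H_0 ≅ Z,  H_1 ≅ Z^2.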